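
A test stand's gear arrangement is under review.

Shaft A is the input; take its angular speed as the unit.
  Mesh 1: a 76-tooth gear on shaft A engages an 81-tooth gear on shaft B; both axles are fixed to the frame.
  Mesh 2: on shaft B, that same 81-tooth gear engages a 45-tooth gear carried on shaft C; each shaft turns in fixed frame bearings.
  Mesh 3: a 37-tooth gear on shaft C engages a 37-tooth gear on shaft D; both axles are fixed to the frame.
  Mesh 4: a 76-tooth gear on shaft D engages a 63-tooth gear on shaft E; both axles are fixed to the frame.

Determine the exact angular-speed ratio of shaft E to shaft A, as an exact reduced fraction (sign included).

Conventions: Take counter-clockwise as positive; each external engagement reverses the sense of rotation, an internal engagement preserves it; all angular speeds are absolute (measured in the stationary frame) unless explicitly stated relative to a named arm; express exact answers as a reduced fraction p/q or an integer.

5776/2835

class = fixed-axis compound train [4 meshes; 4 ratios multiply, 4 sense flips]
mesh 1 [76T→81T]: running ratio 76/81, sense −
mesh 2 [81T→45T]: running ratio 76/45, sense +
mesh 3 [37T→37T]: running ratio 76/45, sense −
mesh 4 [76T→63T]: running ratio 5776/2835, sense +
ω_out/ω_in = 5776/2835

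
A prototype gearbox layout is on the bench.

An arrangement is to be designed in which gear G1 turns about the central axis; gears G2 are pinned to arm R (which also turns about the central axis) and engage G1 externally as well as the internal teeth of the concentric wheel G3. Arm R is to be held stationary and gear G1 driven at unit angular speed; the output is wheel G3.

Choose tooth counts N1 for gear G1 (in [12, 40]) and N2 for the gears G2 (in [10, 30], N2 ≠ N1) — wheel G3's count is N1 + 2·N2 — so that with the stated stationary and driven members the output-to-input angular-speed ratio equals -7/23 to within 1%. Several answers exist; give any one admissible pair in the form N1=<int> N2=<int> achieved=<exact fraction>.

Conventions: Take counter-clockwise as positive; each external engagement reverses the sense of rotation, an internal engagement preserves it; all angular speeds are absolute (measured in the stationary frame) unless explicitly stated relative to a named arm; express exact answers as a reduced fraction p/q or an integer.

topology: planetary set — design target -7/23, arm = carrier (Willis)
Willis with ω_arm = 0: ω_ring/ω_sun = −N1/N3; set equal to -7/23  ⇒  N3/N1 = −1/(-7/23) = 23/7
N3 = N1 + 2·N2  ⇒  N2/N1 = (N3/N1 − 1)/2 = (23/7 − 1)/2 = 8/7
smallest multiple with N1 ≥ 12 and N2 ≥ 10: k = 2  ⇒  N1 = 2·7 = 14, N2 = 2·8 = 16 (N1 ≤ 40, N2 ≤ 30, N2 ≠ N1 ✓), N3 = 14 + 2·16 = 46
check: −N1/N3 with N1 = 14, N3 = 46 gives -7/23; |achieved − target| = 0 ≤ 7/2300 ✓

N1=14 N2=16 achieved=-7/23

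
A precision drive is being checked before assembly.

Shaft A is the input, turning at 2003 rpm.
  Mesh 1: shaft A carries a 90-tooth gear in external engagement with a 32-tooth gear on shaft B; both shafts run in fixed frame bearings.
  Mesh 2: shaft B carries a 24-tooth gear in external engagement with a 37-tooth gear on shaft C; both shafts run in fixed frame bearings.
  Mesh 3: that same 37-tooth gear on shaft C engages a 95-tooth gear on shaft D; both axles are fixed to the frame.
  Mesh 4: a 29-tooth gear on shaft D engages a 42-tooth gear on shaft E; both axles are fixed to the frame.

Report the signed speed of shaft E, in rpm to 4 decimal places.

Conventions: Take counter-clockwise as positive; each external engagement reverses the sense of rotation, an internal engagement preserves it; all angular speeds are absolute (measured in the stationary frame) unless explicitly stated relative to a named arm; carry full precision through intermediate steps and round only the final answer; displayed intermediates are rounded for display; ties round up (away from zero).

class = fixed-axis compound train [4 meshes; 4 ratios multiply, 4 sense flips]
mesh 1 [90T→32T]: ω = 2003.0000×90/32 = 5633.4375 rpm, sense flips to −
mesh 2 [24T→37T]: ω = 5633.4375×24/37 = 3654.1216 rpm, sense flips to +
mesh 3 [37T→95T]: ω = 3654.1216×37/95 = 1423.1842 rpm, sense flips to −
mesh 4 [29T→42T]: ω = 1423.1842×29/42 = 982.6748 rpm, sense flips to +
signed output speed = +982.6748 rpm

+982.6748 rpm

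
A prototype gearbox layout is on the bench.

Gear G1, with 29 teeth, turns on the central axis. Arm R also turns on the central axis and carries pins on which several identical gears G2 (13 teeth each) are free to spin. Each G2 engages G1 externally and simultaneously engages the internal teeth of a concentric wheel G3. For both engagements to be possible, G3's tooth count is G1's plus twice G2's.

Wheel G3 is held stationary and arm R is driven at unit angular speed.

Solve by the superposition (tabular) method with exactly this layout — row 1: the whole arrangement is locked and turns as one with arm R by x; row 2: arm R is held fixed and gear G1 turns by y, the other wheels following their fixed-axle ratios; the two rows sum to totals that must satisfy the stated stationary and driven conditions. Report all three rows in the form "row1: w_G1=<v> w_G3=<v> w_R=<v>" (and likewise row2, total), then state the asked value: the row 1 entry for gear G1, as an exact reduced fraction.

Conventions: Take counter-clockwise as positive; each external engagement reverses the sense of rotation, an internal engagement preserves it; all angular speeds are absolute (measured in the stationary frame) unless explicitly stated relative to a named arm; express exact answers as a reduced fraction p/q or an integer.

planetary set (29T centre, 13T on arm, 55T internal) — Willis relation
row 1 — lock + rotate with arm: ω_sun = ω_ring = ω_arm = x
row 2 — arm fixed, fixed-axis ratios: sun y, ring −(29/55)·y, arm 0
boundary: total ω_ring = x − (29/55)·y = 0 and total ω_arm = x = 1  ⇒  y = 55/29, x = 1
row 2 ring = −(29/55)·55/29 = -1
totals (row 1 + row 2): sun 1 + 55/29 = 84/29, ring 1 + (-1) = 0, arm 1 + 0 = 1
asked cell (row1, sun) = 1

row1: w_G1=1 w_G3=1 w_R=1
row2: w_G1=55/29 w_G3=-1 w_R=0
total: w_G1=84/29 w_G3=0 w_R=1
asked value: 1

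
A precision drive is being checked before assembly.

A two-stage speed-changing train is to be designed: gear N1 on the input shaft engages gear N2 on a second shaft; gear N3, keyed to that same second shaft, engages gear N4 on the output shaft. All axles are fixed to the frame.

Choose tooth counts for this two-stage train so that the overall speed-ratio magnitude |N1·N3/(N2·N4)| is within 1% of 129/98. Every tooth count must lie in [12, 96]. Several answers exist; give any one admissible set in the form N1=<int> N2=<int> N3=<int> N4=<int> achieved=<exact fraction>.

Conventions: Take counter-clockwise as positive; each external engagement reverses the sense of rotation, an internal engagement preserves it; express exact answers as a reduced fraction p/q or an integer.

N1=12 N2=14 N3=43 N4=28 achieved=129/98

design class (target 129/98): fixed-axis compound train
target = 129/98 in lowest terms: an exact hit needs N1·N3 = k·129 and N2·N4 = k·98 for one integer k, every count in [12, 96]; additionally prefer no 1:1 stage (N1 ≠ N2, N3 ≠ N4)
k = 1…3: no 1:1-free in-range split of k·129 and k·98 into factor pairs; take k = 4
k = 4: N1·N3 = 516 = 12·43, N2·N4 = 392 = 14·28
achieved = 12·43/(14·28) = 129/98; |achieved − target| = 0 ≤ 129/9800 ✓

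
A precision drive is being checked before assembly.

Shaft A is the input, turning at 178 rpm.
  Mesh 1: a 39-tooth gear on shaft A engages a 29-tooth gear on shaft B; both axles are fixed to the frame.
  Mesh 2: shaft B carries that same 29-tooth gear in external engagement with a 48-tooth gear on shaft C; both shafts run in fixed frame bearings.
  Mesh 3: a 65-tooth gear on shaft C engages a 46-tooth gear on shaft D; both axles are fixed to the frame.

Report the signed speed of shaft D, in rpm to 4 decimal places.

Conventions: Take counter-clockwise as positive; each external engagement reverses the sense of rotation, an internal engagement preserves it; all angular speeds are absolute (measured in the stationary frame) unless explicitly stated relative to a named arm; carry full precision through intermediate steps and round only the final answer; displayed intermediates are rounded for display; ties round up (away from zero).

-204.3614 rpm

3-mesh fixed-axis compound train (all bearings frame-fixed)
mesh 1 [39T→29T]: ω = 178.0000×39/29 = 239.3793 rpm, sense flips to −
mesh 2 [29T→48T]: ω = 239.3793×29/48 = 144.6250 rpm, sense flips to +
mesh 3 [65T→46T]: ω = 144.6250×65/46 = 204.3614 rpm, sense flips to −
signed output speed = -204.3614 rpm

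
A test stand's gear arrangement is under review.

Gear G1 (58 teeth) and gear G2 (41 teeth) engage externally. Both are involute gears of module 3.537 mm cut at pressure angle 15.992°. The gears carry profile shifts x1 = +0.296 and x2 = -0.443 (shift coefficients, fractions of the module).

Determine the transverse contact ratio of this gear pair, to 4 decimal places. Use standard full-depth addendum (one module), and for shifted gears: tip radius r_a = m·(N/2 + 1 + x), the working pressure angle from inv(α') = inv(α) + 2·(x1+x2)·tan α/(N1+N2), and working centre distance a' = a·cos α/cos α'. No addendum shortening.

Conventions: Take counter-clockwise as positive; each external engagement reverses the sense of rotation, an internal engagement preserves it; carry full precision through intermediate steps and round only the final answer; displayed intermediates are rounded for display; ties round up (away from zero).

single-mesh involute tooth geometry (58T engaging 41T at module 3.537)
base radii: r_b1 = 98.603443, r_b2 = 69.702434
tip radii: r_a1 = 107.156952, r_a2 = 74.478609
inv(α') = inv(15.992°) + 2·(+0.296-0.443)·tan α/(58+41) = 0.00663013  ⇒  α' = 15.37348°
a' = a·cos α / cos α' = 175.0815·cos 15.992°/cos 15.37348° = 174.551646
action lengths: √(r_a1²−r_b1²) = 41.952038, √(r_a2²−r_b2²) = 26.241836
base pitch p_b = π·m·cos α = 10.681788
CR = (41.952038 + 26.241836 − 174.551646·sin 15.37348°)/10.681788 = 2.051952
contact ratio ≈ 2.0520

2.0520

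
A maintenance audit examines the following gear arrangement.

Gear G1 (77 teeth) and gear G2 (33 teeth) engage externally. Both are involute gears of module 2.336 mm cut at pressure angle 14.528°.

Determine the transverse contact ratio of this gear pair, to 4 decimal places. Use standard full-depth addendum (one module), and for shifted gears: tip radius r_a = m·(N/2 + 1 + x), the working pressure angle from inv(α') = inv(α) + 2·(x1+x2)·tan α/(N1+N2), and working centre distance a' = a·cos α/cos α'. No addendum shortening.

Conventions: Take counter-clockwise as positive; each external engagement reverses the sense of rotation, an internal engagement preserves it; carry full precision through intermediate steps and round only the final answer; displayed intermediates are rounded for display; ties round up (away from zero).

2.1179

recognized (one external pair, fixed centres): single-mesh tooth geometry, m = 2.336, N1 = 77, N2 = 33
base radii: r_b1 = 87.060311, r_b2 = 37.311562
tip radii: r_a1 = 92.272000, r_a2 = 40.880000
no profile shift: α' = α, a' = a
action lengths: √(r_a1²−r_b1²) = 30.571624, √(r_a2²−r_b2²) = 16.703944
base pitch p_b = π·m·cos α = 7.104105
CR = (30.571624 + 16.703944 − 128.480000·sin 14.52800°)/7.104105 = 2.117925
contact ratio ≈ 2.1179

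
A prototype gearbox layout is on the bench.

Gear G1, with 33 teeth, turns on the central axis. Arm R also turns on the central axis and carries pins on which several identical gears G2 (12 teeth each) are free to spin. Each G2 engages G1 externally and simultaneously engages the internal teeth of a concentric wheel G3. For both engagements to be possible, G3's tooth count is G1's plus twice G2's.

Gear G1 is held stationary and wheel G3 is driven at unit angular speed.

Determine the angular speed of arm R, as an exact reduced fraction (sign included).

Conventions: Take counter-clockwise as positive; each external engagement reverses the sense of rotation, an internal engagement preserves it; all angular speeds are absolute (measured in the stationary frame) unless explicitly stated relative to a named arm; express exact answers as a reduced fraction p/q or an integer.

19/30

class = planetary set [G3 = 33+2·12 = 57; Willis about the carrier]
ring teeth: 33 + 2·12 = 57
33(ω_sun−ω_arm) = −57(ω_ring−ω_arm),  ω_sun = 0, ω_ring = 1
33(0−ω_arm) = −57(1−ω_arm)  ⇒  90·ω_arm = 57  ⇒  ω_arm = 19/30
exact speed ratio = 19/30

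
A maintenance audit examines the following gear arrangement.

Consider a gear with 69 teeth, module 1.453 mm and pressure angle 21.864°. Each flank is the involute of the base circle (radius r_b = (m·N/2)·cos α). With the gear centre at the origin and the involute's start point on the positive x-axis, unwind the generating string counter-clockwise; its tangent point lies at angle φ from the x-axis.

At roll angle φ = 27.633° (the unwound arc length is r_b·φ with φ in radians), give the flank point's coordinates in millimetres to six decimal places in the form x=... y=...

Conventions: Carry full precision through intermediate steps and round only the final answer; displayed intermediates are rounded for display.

x=51.622805 y=1.699515

recognized (one wheel, involute flank): single-mesh tooth geometry, m = 1.453, N = 69
pitch radius r_p = m·N/2 = 1.453·69/2 = 50.128500
base radius r_b = r_p·cos α = 50.128500·cos 21.864° = 46.522778
roll angle φ = 27.633° = 0.48228683 rad
x = r_b·(cos φ + φ·sin φ) = 51.622805
y = r_b·(sin φ − φ·cos φ) = 1.699515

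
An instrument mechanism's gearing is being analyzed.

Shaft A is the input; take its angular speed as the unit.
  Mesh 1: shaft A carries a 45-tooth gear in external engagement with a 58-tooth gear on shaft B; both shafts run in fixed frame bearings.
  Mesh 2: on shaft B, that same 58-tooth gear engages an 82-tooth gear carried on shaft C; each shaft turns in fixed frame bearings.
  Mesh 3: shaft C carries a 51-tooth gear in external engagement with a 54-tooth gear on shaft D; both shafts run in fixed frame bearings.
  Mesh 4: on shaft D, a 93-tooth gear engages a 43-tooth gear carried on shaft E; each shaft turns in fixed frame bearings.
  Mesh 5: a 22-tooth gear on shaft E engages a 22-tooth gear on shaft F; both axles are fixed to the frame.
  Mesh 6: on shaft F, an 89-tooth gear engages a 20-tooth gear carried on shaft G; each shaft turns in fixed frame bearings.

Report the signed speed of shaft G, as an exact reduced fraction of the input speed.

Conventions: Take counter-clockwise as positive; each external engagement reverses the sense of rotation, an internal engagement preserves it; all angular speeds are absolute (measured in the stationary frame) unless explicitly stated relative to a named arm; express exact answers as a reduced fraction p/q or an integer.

6-mesh fixed-axis compound train (all bearings frame-fixed)
mesh 1 [45T→58T]: |ω|/ω_in = 1×45/58 = 45/58, sense flips to −
mesh 2 [58T→82T]: |ω|/ω_in = (45/58)×58/82 = 45/82, sense flips to +
mesh 3 [51T→54T]: |ω|/ω_in = (45/82)×51/54 = 85/164, sense flips to −
mesh 4 [93T→43T]: |ω|/ω_in = (85/164)×93/43 = 7905/7052, sense flips to +
mesh 5 [22T→22T]: |ω|/ω_in = (7905/7052)×22/22 = 7905/7052, sense flips to −
mesh 6 [89T→20T]: |ω|/ω_in = (7905/7052)×89/20 = 140709/28208, sense flips to +
signed output speed (× input speed) = 140709/28208

140709/28208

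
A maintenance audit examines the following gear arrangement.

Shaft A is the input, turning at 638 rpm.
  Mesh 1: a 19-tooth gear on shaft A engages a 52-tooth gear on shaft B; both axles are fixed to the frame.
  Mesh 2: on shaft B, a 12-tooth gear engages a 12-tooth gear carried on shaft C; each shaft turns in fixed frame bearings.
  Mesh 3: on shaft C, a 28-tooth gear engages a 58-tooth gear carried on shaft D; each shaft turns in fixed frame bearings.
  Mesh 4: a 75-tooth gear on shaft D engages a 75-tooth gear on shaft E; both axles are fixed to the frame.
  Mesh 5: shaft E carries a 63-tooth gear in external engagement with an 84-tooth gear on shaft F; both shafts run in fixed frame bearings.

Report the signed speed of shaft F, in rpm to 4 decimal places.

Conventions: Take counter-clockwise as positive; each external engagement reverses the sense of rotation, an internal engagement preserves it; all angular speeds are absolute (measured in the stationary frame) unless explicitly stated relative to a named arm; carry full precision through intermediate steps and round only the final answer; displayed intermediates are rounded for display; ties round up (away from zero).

recognized (6 fixed axles, 5 meshes): fixed-axis compound train
mesh 1 [19T→52T]: ω = 638.0000×19/52 = 233.1154 rpm, sense flips to −
mesh 2 [12T→12T]: ω = 233.1154×12/12 = 233.1154 rpm, sense flips to +
mesh 3 [28T→58T]: ω = 233.1154×28/58 = 112.5385 rpm, sense flips to −
mesh 4 [75T→75T]: ω = 112.5385×75/75 = 112.5385 rpm, sense flips to +
mesh 5 [63T→84T]: ω = 112.5385×63/84 = 84.4038 rpm, sense flips to −
signed output speed = -84.4038 rpm

-84.4038 rpm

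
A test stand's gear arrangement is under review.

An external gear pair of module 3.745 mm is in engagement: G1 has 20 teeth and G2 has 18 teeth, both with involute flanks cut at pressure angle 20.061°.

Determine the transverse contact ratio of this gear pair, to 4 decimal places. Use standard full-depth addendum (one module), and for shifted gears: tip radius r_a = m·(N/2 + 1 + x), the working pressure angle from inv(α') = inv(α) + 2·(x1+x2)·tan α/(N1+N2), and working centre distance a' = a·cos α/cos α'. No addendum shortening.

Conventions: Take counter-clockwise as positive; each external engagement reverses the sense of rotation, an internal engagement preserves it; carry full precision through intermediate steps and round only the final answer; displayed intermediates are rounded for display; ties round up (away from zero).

1.5413

single-mesh involute tooth geometry (20T engaging 18T at module 3.745)
base radii: r_b1 = 35.177832, r_b2 = 31.660049
tip radii: r_a1 = 41.195000, r_a2 = 37.450000
no profile shift: α' = α, a' = a
action lengths: √(r_a1²−r_b1²) = 21.437075, √(r_a2²−r_b2²) = 20.003595
base pitch p_b = π·m·cos α = 11.051442
CR = (21.437075 + 20.003595 − 71.155000·sin 20.06100°)/11.051442 = 1.541252
contact ratio ≈ 1.5413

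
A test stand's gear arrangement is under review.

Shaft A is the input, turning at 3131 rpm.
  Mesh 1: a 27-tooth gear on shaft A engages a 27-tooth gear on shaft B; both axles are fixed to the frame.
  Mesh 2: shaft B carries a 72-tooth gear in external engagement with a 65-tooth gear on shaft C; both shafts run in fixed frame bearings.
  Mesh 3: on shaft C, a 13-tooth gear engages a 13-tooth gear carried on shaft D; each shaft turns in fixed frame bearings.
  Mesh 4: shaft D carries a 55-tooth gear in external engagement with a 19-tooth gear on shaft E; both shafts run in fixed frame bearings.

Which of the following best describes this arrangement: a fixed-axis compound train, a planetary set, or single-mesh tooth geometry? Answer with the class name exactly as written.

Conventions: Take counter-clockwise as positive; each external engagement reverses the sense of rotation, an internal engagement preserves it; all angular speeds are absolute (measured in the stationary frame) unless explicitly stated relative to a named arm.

fixed-axis compound train

class = fixed-axis compound train [4 meshes; 4 ratios multiply, 4 sense flips]
classification: fixed-axis compound train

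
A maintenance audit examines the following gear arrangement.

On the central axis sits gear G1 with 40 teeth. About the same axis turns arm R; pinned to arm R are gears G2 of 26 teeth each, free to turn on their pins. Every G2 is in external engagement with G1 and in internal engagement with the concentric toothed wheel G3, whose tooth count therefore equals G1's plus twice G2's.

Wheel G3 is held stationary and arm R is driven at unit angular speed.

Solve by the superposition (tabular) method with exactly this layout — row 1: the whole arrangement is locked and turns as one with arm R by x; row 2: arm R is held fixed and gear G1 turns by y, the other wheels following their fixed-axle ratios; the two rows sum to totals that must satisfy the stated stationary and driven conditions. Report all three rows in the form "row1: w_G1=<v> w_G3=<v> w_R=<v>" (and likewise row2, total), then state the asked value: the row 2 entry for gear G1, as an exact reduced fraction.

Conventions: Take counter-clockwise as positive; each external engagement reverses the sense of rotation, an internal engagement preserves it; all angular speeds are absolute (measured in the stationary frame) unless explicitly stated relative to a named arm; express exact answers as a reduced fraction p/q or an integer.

recognized (axles ride arm R): planetary set, 40/26/92 teeth
row 1 — lock + rotate with arm: ω_sun = ω_ring = ω_arm = x
superposition row 2 [arm held]: sun y, ring −(40/92)·y, arm 0
boundary: total ω_ring = x − (40/92)·y = 0 and total ω_arm = x = 1  ⇒  y = 23/10, x = 1
row 2 ring = −(40/92)·23/10 = -1
totals (row 1 + row 2): sun 1 + 23/10 = 33/10, ring 1 + (-1) = 0, arm 1 + 0 = 1
asked cell (row2, sun) = 23/10

row1: w_G1=1 w_G3=1 w_R=1
row2: w_G1=23/10 w_G3=-1 w_R=0
total: w_G1=33/10 w_G3=0 w_R=1
asked value: 23/10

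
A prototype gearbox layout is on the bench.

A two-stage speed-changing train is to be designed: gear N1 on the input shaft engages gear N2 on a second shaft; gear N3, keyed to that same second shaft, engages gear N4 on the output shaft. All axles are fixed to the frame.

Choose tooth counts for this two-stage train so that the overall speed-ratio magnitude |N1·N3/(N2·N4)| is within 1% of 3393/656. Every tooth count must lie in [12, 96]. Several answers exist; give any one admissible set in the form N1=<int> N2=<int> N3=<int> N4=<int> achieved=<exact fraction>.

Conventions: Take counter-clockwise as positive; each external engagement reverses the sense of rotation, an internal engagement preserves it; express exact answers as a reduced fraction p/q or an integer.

N1=39 N2=16 N3=87 N4=41 achieved=3393/656

class = fixed-axis compound train [2-stage, 3393/656 wanted]
target = 3393/656 in lowest terms: an exact hit needs N1·N3 = k·3393 and N2·N4 = k·656 for one integer k, every count in [12, 96]; additionally prefer no 1:1 stage (N1 ≠ N2, N3 ≠ N4)
k = 1: N1·N3 = 3393 = 39·87, N2·N4 = 656 = 16·41
achieved = 39·87/(16·41) = 3393/656; |achieved − target| = 0 ≤ 3393/65600 ✓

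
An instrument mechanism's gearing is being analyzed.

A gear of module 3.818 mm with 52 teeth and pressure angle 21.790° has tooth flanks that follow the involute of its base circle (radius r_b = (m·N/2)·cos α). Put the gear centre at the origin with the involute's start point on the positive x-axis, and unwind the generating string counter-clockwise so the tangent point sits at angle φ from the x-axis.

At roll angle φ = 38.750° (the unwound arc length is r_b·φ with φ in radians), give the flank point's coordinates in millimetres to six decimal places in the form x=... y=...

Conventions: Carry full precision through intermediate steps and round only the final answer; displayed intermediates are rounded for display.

class = single-mesh tooth geometry [base-circle involute, m = 3.818, 52T]
pitch radius r_p = m·N/2 = 3.818·52/2 = 99.268000
base radius r_b = r_p·cos α = 99.268000·cos 21.790° = 92.175364
roll angle φ = 38.750° = 0.67631509 rad
x = r_b·(cos φ + φ·sin φ) = 110.905948
y = r_b·(sin φ − φ·cos φ) = 9.077046

x=110.905948 y=9.077046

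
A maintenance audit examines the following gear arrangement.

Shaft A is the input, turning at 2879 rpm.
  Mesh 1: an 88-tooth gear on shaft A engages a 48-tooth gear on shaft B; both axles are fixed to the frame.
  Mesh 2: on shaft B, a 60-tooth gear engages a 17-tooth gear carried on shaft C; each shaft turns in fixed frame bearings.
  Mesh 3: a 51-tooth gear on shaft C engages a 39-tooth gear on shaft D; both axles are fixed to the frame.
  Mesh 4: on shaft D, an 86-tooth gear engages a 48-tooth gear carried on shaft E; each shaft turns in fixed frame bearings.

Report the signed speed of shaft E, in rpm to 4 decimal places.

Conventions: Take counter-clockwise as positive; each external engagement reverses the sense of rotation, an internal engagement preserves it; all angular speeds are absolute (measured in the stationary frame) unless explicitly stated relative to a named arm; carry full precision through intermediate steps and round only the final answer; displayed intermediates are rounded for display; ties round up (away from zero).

class = fixed-axis compound train [4 meshes; 4 ratios multiply, 4 sense flips]
mesh 1 [88T→48T]: ω = 2879.0000×88/48 = 5278.1667 rpm, sense flips to −
mesh 2 [60T→17T]: ω = 5278.1667×60/17 = 18628.8235 rpm, sense flips to +
mesh 3 [51T→39T]: ω = 18628.8235×51/39 = 24360.7692 rpm, sense flips to −
mesh 4 [86T→48T]: ω = 24360.7692×86/48 = 43646.3782 rpm, sense flips to +
signed output speed = +43646.3782 rpm

+43646.3782 rpm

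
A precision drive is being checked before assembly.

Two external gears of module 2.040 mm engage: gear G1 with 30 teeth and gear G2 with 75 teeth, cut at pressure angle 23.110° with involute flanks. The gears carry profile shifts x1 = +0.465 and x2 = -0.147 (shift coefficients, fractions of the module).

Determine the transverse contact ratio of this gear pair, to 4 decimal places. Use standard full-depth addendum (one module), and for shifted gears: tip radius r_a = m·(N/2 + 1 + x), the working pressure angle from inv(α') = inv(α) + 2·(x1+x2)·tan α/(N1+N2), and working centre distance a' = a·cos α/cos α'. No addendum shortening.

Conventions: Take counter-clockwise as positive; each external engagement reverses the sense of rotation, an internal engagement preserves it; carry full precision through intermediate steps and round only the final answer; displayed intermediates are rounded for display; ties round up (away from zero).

single-mesh involute tooth geometry (30T engaging 75T at module 2.040)
base radii: r_b1 = 28.144442, r_b2 = 70.361105
tip radii: r_a1 = 33.588600, r_a2 = 78.240120
inv(α') = inv(23.110°) + 2·(+0.465-0.147)·tan α/(30+75) = 0.02598170  ⇒  α' = 23.89311°
a' = a·cos α / cos α' = 107.1000·cos 23.110°/cos 23.89311° = 107.738442
action lengths: √(r_a1²−r_b1²) = 18.332606, √(r_a2²−r_b2²) = 34.217412
base pitch p_b = π·m·cos α = 5.894558
CR = (18.332606 + 34.217412 − 107.738442·sin 23.89311°)/5.894558 = 1.511995
contact ratio ≈ 1.5120

1.5120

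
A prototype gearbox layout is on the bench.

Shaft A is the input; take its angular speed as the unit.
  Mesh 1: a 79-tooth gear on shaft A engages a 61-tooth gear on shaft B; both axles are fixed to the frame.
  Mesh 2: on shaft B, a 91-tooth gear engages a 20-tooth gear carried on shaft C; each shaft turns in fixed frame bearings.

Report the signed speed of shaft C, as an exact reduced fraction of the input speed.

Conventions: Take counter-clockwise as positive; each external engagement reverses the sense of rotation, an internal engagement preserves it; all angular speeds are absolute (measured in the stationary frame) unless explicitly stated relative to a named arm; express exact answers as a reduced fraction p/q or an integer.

2-mesh fixed-axis compound train (all bearings frame-fixed)
mesh 1 [79T→61T]: |ω|/ω_in = 1×79/61 = 79/61, sense flips to −
mesh 2 [91T→20T]: |ω|/ω_in = (79/61)×91/20 = 7189/1220, sense flips to +
signed output speed (× input speed) = 7189/1220

7189/1220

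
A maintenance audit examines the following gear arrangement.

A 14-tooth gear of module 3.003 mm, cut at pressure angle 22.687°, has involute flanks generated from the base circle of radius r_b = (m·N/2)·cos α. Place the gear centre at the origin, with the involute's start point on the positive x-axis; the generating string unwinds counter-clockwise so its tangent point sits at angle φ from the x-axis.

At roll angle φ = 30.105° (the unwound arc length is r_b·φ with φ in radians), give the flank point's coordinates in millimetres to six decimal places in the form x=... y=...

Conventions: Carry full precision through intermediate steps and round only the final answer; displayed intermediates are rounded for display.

class = single-mesh tooth geometry [base-circle involute, m = 3.003, 14T]
pitch radius r_p = m·N/2 = 3.003·14/2 = 21.021000
base radius r_b = r_p·cos α = 21.021000·cos 22.687° = 19.394513
roll angle φ = 30.105° = 0.52543137 rad
x = r_b·(cos φ + φ·sin φ) = 21.889749
y = r_b·(sin φ − φ·cos φ) = 0.912154

x=21.889749 y=0.912154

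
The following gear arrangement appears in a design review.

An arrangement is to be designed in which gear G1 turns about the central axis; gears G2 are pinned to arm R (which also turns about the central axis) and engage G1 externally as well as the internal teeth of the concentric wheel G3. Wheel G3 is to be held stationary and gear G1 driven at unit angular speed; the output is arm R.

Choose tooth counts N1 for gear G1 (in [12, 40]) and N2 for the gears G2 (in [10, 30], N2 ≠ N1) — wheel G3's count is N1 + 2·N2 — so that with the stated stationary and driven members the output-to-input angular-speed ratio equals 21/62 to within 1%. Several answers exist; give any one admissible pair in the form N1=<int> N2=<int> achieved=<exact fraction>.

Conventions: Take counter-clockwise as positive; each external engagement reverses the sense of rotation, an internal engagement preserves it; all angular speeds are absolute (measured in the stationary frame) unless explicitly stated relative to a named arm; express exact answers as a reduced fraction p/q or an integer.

class = planetary set [ratio 21/62 wanted; Willis about the carrier]
Willis with ω_ring = 0: ω_arm/ω_sun = N1/(N1+N3); set equal to 21/62  ⇒  N3/N1 = 1/(21/62) − 1 = 41/21
N3 = N1 + 2·N2  ⇒  N2/N1 = (N3/N1 − 1)/2 = (41/21 − 1)/2 = 10/21
smallest multiple with N1 ≥ 12 and N2 ≥ 10: k = 1  ⇒  N1 = 1·21 = 21, N2 = 1·10 = 10 (N1 ≤ 40, N2 ≤ 30, N2 ≠ N1 ✓), N3 = 21 + 2·10 = 41
check: N1/(N1+N3) with N1 = 21, N3 = 41 gives 21/62; |achieved − target| = 0 ≤ 21/6200 ✓

N1=21 N2=10 achieved=21/62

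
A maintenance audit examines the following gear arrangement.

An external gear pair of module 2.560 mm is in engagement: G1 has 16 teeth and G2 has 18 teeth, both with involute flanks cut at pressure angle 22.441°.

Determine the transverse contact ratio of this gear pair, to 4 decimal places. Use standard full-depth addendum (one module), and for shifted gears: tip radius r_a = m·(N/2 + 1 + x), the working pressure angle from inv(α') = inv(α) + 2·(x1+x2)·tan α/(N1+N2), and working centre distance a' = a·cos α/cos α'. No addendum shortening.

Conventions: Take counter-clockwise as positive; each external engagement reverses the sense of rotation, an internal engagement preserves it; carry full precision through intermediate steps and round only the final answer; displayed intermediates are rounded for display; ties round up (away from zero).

1.4435

class = single-mesh tooth geometry [involute pair 16T × 18T, m = 2.560]
base radii: r_b1 = 18.929113, r_b2 = 21.295252
tip radii: r_a1 = 23.040000, r_a2 = 25.600000
no profile shift: α' = α, a' = a
action lengths: √(r_a1²−r_b1²) = 13.135078, √(r_a2²−r_b2²) = 14.208175
base pitch p_b = π·m·cos α = 7.433445
CR = (13.135078 + 14.208175 − 43.520000·sin 22.44100°)/7.433445 = 1.443514
contact ratio ≈ 1.4435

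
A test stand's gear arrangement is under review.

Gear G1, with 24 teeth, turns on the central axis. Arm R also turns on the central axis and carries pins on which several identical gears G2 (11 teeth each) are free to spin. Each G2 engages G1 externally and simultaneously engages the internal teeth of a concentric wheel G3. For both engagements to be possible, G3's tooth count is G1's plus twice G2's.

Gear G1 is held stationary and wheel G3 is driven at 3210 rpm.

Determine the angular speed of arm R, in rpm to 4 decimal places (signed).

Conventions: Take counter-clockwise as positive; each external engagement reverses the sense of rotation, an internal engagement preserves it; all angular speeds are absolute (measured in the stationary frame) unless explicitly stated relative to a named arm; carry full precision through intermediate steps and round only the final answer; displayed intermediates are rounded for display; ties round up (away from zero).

planetary set (24T centre, 11T on arm, 46T internal) — Willis relation
normalise by the input: solve with ω_ring = 1, then scale by 3210 rpm
ring teeth: 24 + 2·11 = 46
24(ω_sun−ω_arm) = −46(ω_ring−ω_arm),  ω_sun = 0, ω_ring = 1
24(0−ω_arm) = −46(1−ω_arm)  ⇒  70·ω_arm = 46  ⇒  ω_arm = 23/35
scale: ω_arm = 23/35 × 3210 rpm = +2109.4286 rpm

+2109.4286 rpm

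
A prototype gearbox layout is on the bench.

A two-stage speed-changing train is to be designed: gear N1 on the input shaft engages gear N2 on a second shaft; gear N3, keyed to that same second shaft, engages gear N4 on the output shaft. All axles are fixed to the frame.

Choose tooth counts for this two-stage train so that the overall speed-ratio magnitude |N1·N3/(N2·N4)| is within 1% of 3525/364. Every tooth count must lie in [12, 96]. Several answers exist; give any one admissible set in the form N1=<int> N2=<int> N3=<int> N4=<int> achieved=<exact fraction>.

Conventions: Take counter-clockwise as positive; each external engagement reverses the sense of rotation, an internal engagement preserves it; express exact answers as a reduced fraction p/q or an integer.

class = fixed-axis compound train [2-stage, 3525/364 wanted]
target = 3525/364 in lowest terms: an exact hit needs N1·N3 = k·3525 and N2·N4 = k·364 for one integer k, every count in [12, 96]; additionally prefer no 1:1 stage (N1 ≠ N2, N3 ≠ N4)
k = 1: N1·N3 = 3525 = 47·75, N2·N4 = 364 = 13·28
achieved = 47·75/(13·28) = 3525/364; |achieved − target| = 0 ≤ 141/1456 ✓

N1=47 N2=13 N3=75 N4=28 achieved=3525/364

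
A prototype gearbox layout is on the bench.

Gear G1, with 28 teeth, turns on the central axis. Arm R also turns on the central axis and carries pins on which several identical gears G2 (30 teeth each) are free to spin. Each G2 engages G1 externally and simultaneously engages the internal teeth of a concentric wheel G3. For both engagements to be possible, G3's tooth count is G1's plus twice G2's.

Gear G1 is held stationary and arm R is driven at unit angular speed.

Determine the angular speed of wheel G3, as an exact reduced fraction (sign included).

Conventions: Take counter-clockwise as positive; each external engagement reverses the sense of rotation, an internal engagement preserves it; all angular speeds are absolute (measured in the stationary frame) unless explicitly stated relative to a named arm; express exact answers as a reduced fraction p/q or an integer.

topology: planetary set — G1 28T / G2 30T / G3 88T, arm = carrier (Willis)
ring teeth: 28 + 2·30 = 88
28(ω_sun−ω_arm) = −88(ω_ring−ω_arm),  ω_sun = 0, ω_arm = 1
ω_ring = 1 − (28/88)(0−1) = 29/22
exact speed ratio = 29/22

29/22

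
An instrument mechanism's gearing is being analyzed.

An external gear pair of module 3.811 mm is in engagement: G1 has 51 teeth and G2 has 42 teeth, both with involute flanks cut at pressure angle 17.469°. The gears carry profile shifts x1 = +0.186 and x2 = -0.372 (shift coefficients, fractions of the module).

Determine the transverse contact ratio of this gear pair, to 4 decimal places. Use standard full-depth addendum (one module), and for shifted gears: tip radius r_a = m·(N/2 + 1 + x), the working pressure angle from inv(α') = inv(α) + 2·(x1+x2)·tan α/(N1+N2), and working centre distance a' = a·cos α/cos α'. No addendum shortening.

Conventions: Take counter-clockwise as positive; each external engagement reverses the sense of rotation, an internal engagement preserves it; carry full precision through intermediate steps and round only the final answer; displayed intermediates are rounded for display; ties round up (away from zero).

single-mesh involute tooth geometry (51T engaging 42T at module 3.811)
base radii: r_b1 = 92.698488, r_b2 = 76.339931
tip radii: r_a1 = 101.700346, r_a2 = 82.424308
inv(α') = inv(17.469°) + 2·(+0.186-0.372)·tan α/(51+42) = 0.00855367  ⇒  α' = 16.70590°
a' = a·cos α / cos α' = 177.2115·cos 17.469°/cos 16.70590° = 176.487443
action lengths: √(r_a1²−r_b1²) = 41.832413, √(r_a2²−r_b2²) = 31.080243
base pitch p_b = π·m·cos α = 11.420427
CR = (41.832413 + 31.080243 − 176.487443·sin 16.70590°)/11.420427 = 1.942110
contact ratio ≈ 1.9421

1.9421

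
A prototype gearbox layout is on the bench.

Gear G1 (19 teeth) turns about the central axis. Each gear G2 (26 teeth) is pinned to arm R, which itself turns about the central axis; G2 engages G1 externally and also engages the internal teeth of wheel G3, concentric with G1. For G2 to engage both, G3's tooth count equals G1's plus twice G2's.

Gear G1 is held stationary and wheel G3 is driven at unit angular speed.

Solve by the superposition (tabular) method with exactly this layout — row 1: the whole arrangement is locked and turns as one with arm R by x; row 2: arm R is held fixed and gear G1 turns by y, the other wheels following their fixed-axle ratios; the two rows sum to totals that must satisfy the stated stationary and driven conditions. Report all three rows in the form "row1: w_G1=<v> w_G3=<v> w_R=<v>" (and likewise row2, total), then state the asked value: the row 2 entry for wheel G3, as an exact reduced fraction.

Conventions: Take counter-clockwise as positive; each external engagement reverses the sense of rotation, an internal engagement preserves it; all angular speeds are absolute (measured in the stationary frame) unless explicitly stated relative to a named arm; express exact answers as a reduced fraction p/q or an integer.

row1: w_G1=71/90 w_G3=71/90 w_R=71/90
row2: w_G1=-71/90 w_G3=19/90 w_R=0
total: w_G1=0 w_G3=1 w_R=71/90
asked value: 19/90

planetary set (19T centre, 26T on arm, 71T internal) — Willis relation
row 1 — lock + rotate with arm: ω_sun = ω_ring = ω_arm = x
row 2 — arm fixed, fixed-axis ratios: sun y, ring −(19/71)·y, arm 0
boundary: total ω_sun = x + y = 0 and total ω_ring = x − (19/71)·y = 1  ⇒  y = -71/90, x = 71/90
row 2 ring = −(19/71)·(-71/90) = 19/90
totals (row 1 + row 2): sun 71/90 + (-71/90) = 0, ring 71/90 + 19/90 = 1, arm 71/90 + 0 = 71/90
asked cell (row2, ring) = 19/90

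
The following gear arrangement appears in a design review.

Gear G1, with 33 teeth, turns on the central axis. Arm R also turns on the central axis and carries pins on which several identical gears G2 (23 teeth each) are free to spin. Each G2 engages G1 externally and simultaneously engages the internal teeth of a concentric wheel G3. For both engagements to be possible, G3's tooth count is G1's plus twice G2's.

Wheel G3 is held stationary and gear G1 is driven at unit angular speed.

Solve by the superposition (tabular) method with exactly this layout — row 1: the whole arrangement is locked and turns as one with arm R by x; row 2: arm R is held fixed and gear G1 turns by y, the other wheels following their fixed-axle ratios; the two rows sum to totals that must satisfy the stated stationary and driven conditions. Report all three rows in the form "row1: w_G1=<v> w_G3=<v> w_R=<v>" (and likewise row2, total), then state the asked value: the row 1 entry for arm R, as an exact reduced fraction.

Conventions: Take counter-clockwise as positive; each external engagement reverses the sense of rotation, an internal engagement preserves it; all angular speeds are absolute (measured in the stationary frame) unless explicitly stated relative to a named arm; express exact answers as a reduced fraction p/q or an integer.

row1: w_G1=33/112 w_G3=33/112 w_R=33/112
row2: w_G1=79/112 w_G3=-33/112 w_R=0
total: w_G1=1 w_G3=0 w_R=33/112
asked value: 33/112

topology: planetary set — G1 33T / G2 23T / G3 79T, arm = carrier (Willis)
row 1: whole set turns with the arm by x
row 2 — arm fixed, fixed-axis ratios: sun y, ring −(33/79)·y, arm 0
boundary: total ω_ring = x − (33/79)·y = 0 and total ω_sun = x + y = 1  ⇒  y = 79/112, x = 33/112
row 2 ring = −(33/79)·79/112 = -33/112
totals (row 1 + row 2): sun 33/112 + 79/112 = 1, ring 33/112 + (-33/112) = 0, arm 33/112 + 0 = 33/112
asked cell (row1, arm) = 33/112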